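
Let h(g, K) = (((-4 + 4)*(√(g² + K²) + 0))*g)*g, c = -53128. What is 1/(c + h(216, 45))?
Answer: -1/53128 ≈ -1.8822e-5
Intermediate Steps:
h(g, K) = 0 (h(g, K) = ((0*(√(K² + g²) + 0))*g)*g = ((0*√(K² + g²))*g)*g = (0*g)*g = 0*g = 0)
1/(c + h(216, 45)) = 1/(-53128 + 0) = 1/(-53128) = -1/53128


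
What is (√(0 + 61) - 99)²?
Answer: (99 - √61)² ≈ 8315.6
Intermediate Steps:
(√(0 + 61) - 99)² = (√61 - 99)² = (-99 + √61)²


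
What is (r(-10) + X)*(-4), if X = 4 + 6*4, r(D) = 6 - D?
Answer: -176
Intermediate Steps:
X = 28 (X = 4 + 24 = 28)
(r(-10) + X)*(-4) = ((6 - 1*(-10)) + 28)*(-4) = ((6 + 10) + 28)*(-4) = (16 + 28)*(-4) = 44*(-4) = -176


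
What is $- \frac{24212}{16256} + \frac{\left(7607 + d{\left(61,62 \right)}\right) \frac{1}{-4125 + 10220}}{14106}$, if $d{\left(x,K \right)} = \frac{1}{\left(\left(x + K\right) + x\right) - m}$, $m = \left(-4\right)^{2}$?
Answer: $- \frac{5464013486797}{3668770859040} \approx -1.4893$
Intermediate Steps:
$m = 16$
$d{\left(x,K \right)} = \frac{1}{-16 + K + 2 x}$ ($d{\left(x,K \right)} = \frac{1}{\left(\left(x + K\right) + x\right) - 16} = \frac{1}{\left(\left(K + x\right) + x\right) - 16} = \frac{1}{\left(K + 2 x\right) - 16} = \frac{1}{-16 + K + 2 x}$)
$- \frac{24212}{16256} + \frac{\left(7607 + d{\left(61,62 \right)}\right) \frac{1}{-4125 + 10220}}{14106} = - \frac{24212}{16256} + \frac{\left(7607 + \frac{1}{-16 + 62 + 2 \cdot 61}\right) \frac{1}{-4125 + 10220}}{14106} = \left(-24212\right) \frac{1}{16256} + \frac{7607 + \frac{1}{-16 + 62 + 122}}{6095} \cdot \frac{1}{14106} = - \frac{6053}{4064} + \left(7607 + \frac{1}{168}\right) \frac{1}{6095} \cdot \frac{1}{14106} = - \frac{6053}{4064} + \frac{1277977}{168} \cdot \frac{1}{6095} \cdot \frac{1}{14106} = - \frac{6053}{4064} + \frac{1277977}{1023960} \cdot \frac{1}{14106} = - \frac{6053}{4064} + \frac{1277977}{14443979760} = - \frac{5464013486797}{3668770859040}$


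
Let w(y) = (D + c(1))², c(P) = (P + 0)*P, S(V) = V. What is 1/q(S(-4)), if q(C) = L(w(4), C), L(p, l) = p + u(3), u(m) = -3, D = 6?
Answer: 1/46 ≈ 0.021739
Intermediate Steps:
c(P) = P² (c(P) = P*P = P²)
w(y) = 49 (w(y) = (6 + 1²)² = (6 + 1)² = 7² = 49)
L(p, l) = -3 + p (L(p, l) = p - 3 = -3 + p)
q(C) = 46 (q(C) = -3 + 49 = 46)
1/q(S(-4)) = 1/46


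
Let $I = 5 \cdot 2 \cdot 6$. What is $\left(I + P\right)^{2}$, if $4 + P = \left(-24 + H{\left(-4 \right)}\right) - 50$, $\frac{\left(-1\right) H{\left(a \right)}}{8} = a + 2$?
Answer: $4$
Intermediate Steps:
$H{\left(a \right)} = -16 - 8 a$ ($H{\left(a \right)} = - 8 \left(a + 2\right) = - 8 \left(2 + a\right) = -16 - 8 a$)
$I = 60$ ($I = 10 \cdot 6 = 60$)
$P = -62$ ($P = -4 - 58 = -62$)
$\left(I + P\right)^{2} = \left(60 - 62\right)^{2} = \left(-2\right)^{2} = 4$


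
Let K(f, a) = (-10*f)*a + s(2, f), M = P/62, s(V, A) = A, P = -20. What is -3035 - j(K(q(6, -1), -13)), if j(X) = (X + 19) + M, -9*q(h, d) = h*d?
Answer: -292114/93 ≈ -3141.0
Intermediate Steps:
q(h, d) = -d*h/9 (q(h, d) = -h*d/9 = -d*h/9)
M = -10/31 (M = -20/62 = -20*1/62 = -10/31 ≈ -0.32258)
K(f, a) = f - 10*a*f (K(f, a) = (-10*f)*a + f = -10*a*f + f = f - 10*a*f)
j(X) = 579/31 + X (j(X) = (X + 19) - 10/31 = (19 + X) - 10/31 = 579/31 + X)
-3035 - j(K(q(6, -1), -13)) = -3035 - (579/31 + (-⅑*(-1)*6)*(1 - 10*(-13))) = -3035 - (579/31 + 2*(1 + 130)/3) = -3035 - (579/31 + (⅔)*131) = -3035 - (579/31 + 262/3) = -3035 - 1*9859/93 = -3035 - 9859/93 = -292114/93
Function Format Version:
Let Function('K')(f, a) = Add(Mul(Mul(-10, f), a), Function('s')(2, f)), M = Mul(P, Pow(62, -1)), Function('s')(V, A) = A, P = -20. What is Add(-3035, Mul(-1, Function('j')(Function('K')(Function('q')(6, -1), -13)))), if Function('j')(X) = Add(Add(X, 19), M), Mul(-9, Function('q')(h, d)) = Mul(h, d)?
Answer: Rational(-292114, 93) ≈ -3141.0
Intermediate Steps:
Function('q')(h, d) = Mul(Rational(-1, 9), d, h) (Function('q')(h, d) = Mul(Rational(-1, 9), Mul(h, d)) = Mul(Rational(-1, 9), Mul(d, h)) = Mul(Rational(-1, 9), d, h))
M = Rational(-10, 31) (M = Mul(-20, Pow(62, -1)) = Mul(-20, Rational(1, 62)) = Rational(-10, 31) ≈ -0.32258)
Function('K')(f, a) = Add(f, Mul(-10, a, f)) (Function('K')(f, a) = Add(Mul(Mul(-10, f), a), f) = Add(Mul(-10, a, f), f) = Add(f, Mul(-10, a, f)))
Function('j')(X) = Add(Rational(579, 31), X) (Function('j')(X) = Add(Add(X, 19), Rational(-10, 31)) = Add(Add(19, X), Rational(-10, 31)) = Add(Rational(579, 31), X))
Add(-3035, Mul(-1, Function('j')(Function('K')(Function('q')(6, -1), -13)))) = Add(-3035, Mul(-1, Add(Rational(579, 31), Mul(Mul(Rational(-1, 9), -1, 6), Add(1, Mul(-10, -13)))))) = Add(-3035, Mul(-1, Add(Rational(579, 31), Mul(Rational(2, 3), Add(1, 130))))) = Add(-3035, Mul(-1, Add(Rational(579, 31), Mul(Rational(2, 3), 131)))) = Add(-3035, Mul(-1, Add(Rational(579, 31), Rational(262, 3)))) = Add(-3035, Mul(-1, Rational(9859, 93))) = Add(-3035, Rational(-9859, 93)) = Rational(-292114, 93)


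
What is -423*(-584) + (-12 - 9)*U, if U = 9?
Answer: 246843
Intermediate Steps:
-423*(-584) + (-12 - 9)*U = -423*(-584) + (-12 - 9)*9 = 247032 - 21*9 = 247032 - 189 = 246843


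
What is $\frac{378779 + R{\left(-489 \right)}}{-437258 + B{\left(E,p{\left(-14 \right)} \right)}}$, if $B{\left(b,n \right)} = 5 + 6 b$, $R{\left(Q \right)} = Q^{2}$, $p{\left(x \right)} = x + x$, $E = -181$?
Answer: $- \frac{16700}{11847} \approx -1.4096$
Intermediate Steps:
$p{\left(x \right)} = 2 x$
$\frac{378779 + R{\left(-489 \right)}}{-437258 + B{\left(E,p{\left(-14 \right)} \right)}} = \frac{378779 + \left(-489\right)^{2}}{-437258 + \left(5 + 6 \left(-181\right)\right)} = \frac{378779 + 239121}{-437258 + \left(5 - 1086\right)} = \frac{617900}{-437258 - 1081} = \frac{617900}{-438339} = 617900 \left(- \frac{1}{438339}\right) = - \frac{16700}{11847}$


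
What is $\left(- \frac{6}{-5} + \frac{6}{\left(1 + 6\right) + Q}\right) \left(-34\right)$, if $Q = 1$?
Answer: $- \frac{663}{10} \approx -66.3$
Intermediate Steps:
$\left(- \frac{6}{-5} + \frac{6}{\left(1 + 6\right) + Q}\right) \left(-34\right) = \left(- \frac{6}{-5} + \frac{6}{\left(1 + 6\right) + 1}\right) \left(-34\right) = \left(\left(-6\right) \left(- \frac{1}{5}\right) + \frac{6}{7 + 1}\right) \left(-34\right) = \left(\frac{6}{5} + \frac{6}{8}\right) \left(-34\right) = \left(\frac{6}{5} + 6 \cdot \frac{1}{8}\right) \left(-34\right) = \left(\frac{6}{5} + \frac{3}{4}\right) \left(-34\right) = \frac{39}{20} \left(-34\right) = - \frac{663}{10}$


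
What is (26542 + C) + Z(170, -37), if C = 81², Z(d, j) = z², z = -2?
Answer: 33107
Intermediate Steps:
Z(d, j) = 4 (Z(d, j) = (-2)² = 4)
C = 6561
(26542 + C) + Z(170, -37) = (26542 + 6561) + 4 = 33103 + 4 = 33107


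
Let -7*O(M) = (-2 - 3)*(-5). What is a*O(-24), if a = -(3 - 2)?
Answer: 25/7 ≈ 3.5714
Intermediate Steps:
O(M) = -25/7 (O(M) = -(-2 - 3)*(-5)/7 = -(-5)*(-5)/7 = -⅐*25 = -25/7)
a = -1 (a = -1*1 = -1)
a*O(-24) = -1*(-25/7) = 25/7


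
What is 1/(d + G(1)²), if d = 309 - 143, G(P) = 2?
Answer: 1/170 ≈ 0.0058824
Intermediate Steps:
d = 166
1/(d + G(1)²) = 1/(166 + 2²) = 1/(166 + 4) = 1/170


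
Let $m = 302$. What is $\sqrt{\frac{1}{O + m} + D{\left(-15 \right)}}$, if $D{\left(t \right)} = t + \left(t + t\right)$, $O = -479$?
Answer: $\frac{i \sqrt{1409982}}{177} \approx 6.7086 i$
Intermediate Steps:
$D{\left(t \right)} = 3 t$ ($D{\left(t \right)} = t + 2 t = 3 t$)
$\sqrt{\frac{1}{O + m} + D{\left(-15 \right)}} = \sqrt{\frac{1}{-479 + 302} + 3 \left(-15\right)} = \sqrt{\frac{1}{-177} - 45} = \sqrt{- \frac{1}{177} - 45} = \sqrt{- \frac{7966}{177}} = \frac{i \sqrt{1409982}}{177}$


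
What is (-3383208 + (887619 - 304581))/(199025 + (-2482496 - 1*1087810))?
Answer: 2800170/3371281 ≈ 0.83060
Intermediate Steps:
(-3383208 + (887619 - 304581))/(199025 + (-2482496 - 1*1087810)) = (-3383208 + 583038)/(199025 + (-2482496 - 1087810)) = -2800170/(199025 - 3570306) = -2800170/(-3371281) = -2800170*(-1/3371281) = 2800170/3371281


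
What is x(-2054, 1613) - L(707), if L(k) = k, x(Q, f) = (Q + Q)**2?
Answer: 16874957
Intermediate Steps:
x(Q, f) = 4*Q**2 (x(Q, f) = (2*Q)**2 = 4*Q**2)
x(-2054, 1613) - L(707) = 4*(-2054)**2 - 1*707 = 4*4218916 - 707 = 16875664 - 707 = 16874957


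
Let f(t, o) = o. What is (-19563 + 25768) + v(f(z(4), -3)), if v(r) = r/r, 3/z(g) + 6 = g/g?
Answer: 6206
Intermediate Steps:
z(g) = -3/5 (z(g) = 3/(-6 + g/g) = 3/(-6 + 1) = 3/(-5) = 3*(-1/5) = -3/5)
v(r) = 1
(-19563 + 25768) + v(f(z(4), -3)) = (-19563 + 25768) + 1 = 6205 + 1 = 6206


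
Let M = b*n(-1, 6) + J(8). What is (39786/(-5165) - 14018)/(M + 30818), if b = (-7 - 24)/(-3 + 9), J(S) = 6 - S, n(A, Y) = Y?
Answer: -72442756/159004525 ≈ -0.45560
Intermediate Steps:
b = -31/6 ≈ -5.1667
M = -33 (M = -31/6*6 + (6 - 1*8) = -31 + (6 - 8) = -31 - 2 = -33)
(39786/(-5165) - 14018)/(M + 30818) = (39786/(-5165) - 14018)/(-33 + 30818) = (39786*(-1/5165) - 14018)/30785 = (-39786/5165 - 14018)*(1/30785) = -72442756/5165*1/30785 = -72442756/159004525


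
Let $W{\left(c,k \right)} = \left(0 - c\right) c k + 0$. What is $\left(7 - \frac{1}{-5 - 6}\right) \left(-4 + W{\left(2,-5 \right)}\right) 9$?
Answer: $\frac{11232}{11} \approx 1021.1$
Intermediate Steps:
$W{\left(c,k \right)} = - k c^{2}$ ($W{\left(c,k \right)} = - c c k + 0 = - c^{2} k + 0 = - k c^{2} + 0 = - k c^{2}$)
$\left(7 - \frac{1}{-5 - 6}\right) \left(-4 + W{\left(2,-5 \right)}\right) 9 = \left(7 - \frac{1}{-5 - 6}\right) \left(-4 - - 5 \cdot 2^{2}\right) 9 = \left(7 - \frac{1}{-11}\right) \left(-4 - \left(-5\right) 4\right) 9 = \left(7 - - \frac{1}{11}\right) \left(-4 + 20\right) 9 = \left(7 + \frac{1}{11}\right) 16 \cdot 9 = \frac{78}{11} \cdot 144 = \frac{11232}{11}$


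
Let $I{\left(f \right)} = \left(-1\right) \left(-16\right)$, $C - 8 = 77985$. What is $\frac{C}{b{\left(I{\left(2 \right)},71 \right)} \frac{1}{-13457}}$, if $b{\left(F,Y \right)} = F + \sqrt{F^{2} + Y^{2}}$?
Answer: $\frac{16792828816}{5041} - \frac{1049551801 \sqrt{5297}}{5041} \approx -1.1822 \cdot 10^{7}$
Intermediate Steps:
$C = 77993$ ($C = 8 + 77985 = 77993$)
$I{\left(f \right)} = 16$
$\frac{C}{b{\left(I{\left(2 \right)},71 \right)} \frac{1}{-13457}} = \frac{77993}{\left(16 + \sqrt{16^{2} + 71^{2}}\right) \frac{1}{-13457}} = \frac{77993}{\left(16 + \sqrt{256 + 5041}\right) \left(- \frac{1}{13457}\right)} = \frac{77993}{\left(16 + \sqrt{5297}\right) \left(- \frac{1}{13457}\right)} = \frac{77993}{- \frac{16}{13457} - \frac{\sqrt{5297}}{13457}}$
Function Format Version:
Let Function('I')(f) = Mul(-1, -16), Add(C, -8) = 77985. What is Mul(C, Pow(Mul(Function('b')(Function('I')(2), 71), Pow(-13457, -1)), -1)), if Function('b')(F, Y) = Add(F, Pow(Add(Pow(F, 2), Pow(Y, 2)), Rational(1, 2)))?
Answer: Add(Rational(16792828816, 5041), Mul(Rational(-1049551801, 5041), Pow(5297, Rational(1, 2)))) ≈ -1.1822e+7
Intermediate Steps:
C = 77993 (C = Add(8, 77985) = 77993)
Function('I')(f) = 16
Mul(C, Pow(Mul(Function('b')(Function('I')(2), 71), Pow(-13457, -1)), -1)) = Mul(77993, Pow(Mul(Add(16, Pow(Add(Pow(16, 2), Pow(71, 2)), Rational(1, 2))), Pow(-13457, -1)), -1)) = Mul(77993, Pow(Mul(Add(16, Pow(Add(256, 5041), Rational(1, 2))), Rational(-1, 13457)), -1)) = Mul(77993, Pow(Mul(Add(16, Pow(5297, Rational(1, 2))), Rational(-1, 13457)), -1)) = Mul(77993, Pow(Add(Rational(-16, 13457), Mul(Rational(-1, 13457), Pow(5297, Rational(1, 2)))), -1))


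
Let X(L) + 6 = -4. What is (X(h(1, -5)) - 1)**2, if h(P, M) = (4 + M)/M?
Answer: 121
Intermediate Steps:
h(P, M) = (4 + M)/M
X(L) = -10 (X(L) = -6 - 4 = -10)
(X(h(1, -5)) - 1)**2 = (-10 - 1)**2 = (-11)**2 = 121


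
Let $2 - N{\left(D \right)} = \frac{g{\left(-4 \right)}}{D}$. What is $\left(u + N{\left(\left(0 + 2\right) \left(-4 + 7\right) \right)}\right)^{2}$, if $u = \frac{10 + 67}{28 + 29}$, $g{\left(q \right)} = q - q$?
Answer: $\frac{36481}{3249} \approx 11.228$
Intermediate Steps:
$g{\left(q \right)} = 0$
$N{\left(D \right)} = 2$ ($N{\left(D \right)} = 2 - \frac{0}{D} = 2 - 0 = 2 + 0 = 2$)
$u = \frac{77}{57} \approx 1.3509$
$\left(u + N{\left(\left(0 + 2\right) \left(-4 + 7\right) \right)}\right)^{2} = \left(\frac{77}{57} + 2\right)^{2} = \left(\frac{191}{57}\right)^{2} = \frac{36481}{3249}$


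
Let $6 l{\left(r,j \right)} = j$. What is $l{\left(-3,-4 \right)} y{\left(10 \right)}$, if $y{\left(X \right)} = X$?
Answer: $- \frac{20}{3} \approx -6.6667$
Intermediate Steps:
$l{\left(r,j \right)} = \frac{j}{6}$
$l{\left(-3,-4 \right)} y{\left(10 \right)} = \frac{1}{6} \left(-4\right) 10 = \left(- \frac{2}{3}\right) 10 = - \frac{20}{3}$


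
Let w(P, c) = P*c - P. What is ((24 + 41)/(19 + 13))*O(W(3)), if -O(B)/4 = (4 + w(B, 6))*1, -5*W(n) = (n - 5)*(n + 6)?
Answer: -715/4 ≈ -178.75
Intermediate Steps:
W(n) = -(-5 + n)*(6 + n)/5 (W(n) = -(n - 5)*(n + 6)/5 = -(-5 + n)*(6 + n)/5)
w(P, c) = -P + P*c
O(B) = -16 - 20*B (O(B) = -4*(4 + B*(-1 + 6)) = -4*(4 + B*5) = -4*(4 + 5*B) = -16 - 20*B)
((24 + 41)/(19 + 13))*O(W(3)) = ((24 + 41)/(19 + 13))*(-16 - 20*(6 - ⅕*3 - ⅕*3²)) = (65/32)*(-16 - 20*(6 - ⅗ - ⅕*9)) = (65*(1/32))*(-16 - 20*(6 - ⅗ - 9/5)) = 65*(-16 - 20*18/5)/32 = 65*(-16 - 72)/32 = (65/32)*(-88) = -715/4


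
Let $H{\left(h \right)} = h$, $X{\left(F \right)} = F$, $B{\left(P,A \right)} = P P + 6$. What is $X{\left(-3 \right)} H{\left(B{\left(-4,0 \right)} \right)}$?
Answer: $-66$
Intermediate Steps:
$B{\left(P,A \right)} = 6 + P^{2}$ ($B{\left(P,A \right)} = P^{2} + 6 = 6 + P^{2}$)
$X{\left(-3 \right)} H{\left(B{\left(-4,0 \right)} \right)} = - 3 \left(6 + \left(-4\right)^{2}\right) = - 3 \left(6 + 16\right) = \left(-3\right) 22 = -66$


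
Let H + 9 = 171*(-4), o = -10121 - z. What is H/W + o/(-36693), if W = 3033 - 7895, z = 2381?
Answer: 7837543/16218306 ≈ 0.48325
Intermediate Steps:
o = -12502 (o = -10121 - 1*2381 = -10121 - 2381 = -12502)
H = -693 (H = -9 + 171*(-4) = -9 - 684 = -693)
W = -4862
H/W + o/(-36693) = -693/(-4862) - 12502/(-36693) = -693*(-1/4862) - 12502*(-1/36693) = 63/442 + 12502/36693 = 7837543/16218306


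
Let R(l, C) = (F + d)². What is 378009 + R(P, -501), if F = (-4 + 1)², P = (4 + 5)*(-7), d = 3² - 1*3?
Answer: 378234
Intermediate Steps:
d = 6 (d = 9 - 3 = 6)
P = -63 (P = 9*(-7) = -63)
F = 9 (F = (-3)² = 9)
R(l, C) = 225 (R(l, C) = (9 + 6)² = 15² = 225)
378009 + R(P, -501) = 378009 + 225 = 378234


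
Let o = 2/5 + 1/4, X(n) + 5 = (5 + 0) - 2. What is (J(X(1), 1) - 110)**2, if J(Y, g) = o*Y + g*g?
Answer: 1216609/100 ≈ 12166.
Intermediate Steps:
X(n) = -2 (X(n) = -5 + ((5 + 0) - 2) = -5 + (5 - 2) = -5 + 3 = -2)
o = 13/20 (o = 2*(1/5) + 1*(1/4) = 2/5 + 1/4 = 13/20 ≈ 0.65000)
J(Y, g) = g**2 + 13*Y/20 (J(Y, g) = 13*Y/20 + g*g = 13*Y/20 + g**2 = g**2 + 13*Y/20)
(J(X(1), 1) - 110)**2 = ((1**2 + (13/20)*(-2)) - 110)**2 = ((1 - 13/10) - 110)**2 = (-3/10 - 110)**2 = (-1103/10)**2 = 1216609/100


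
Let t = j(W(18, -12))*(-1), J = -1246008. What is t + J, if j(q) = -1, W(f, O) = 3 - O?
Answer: -1246007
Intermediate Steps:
t = 1 (t = -1*(-1) = 1)
t + J = 1 - 1246008 = -1246007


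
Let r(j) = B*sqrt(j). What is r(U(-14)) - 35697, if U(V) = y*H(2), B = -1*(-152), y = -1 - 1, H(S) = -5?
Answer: -35697 + 152*sqrt(10) ≈ -35216.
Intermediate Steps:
y = -2
B = 152
U(V) = 10 (U(V) = -2*(-5) = 10)
r(j) = 152*sqrt(j)
r(U(-14)) - 35697 = 152*sqrt(10) - 35697 = -35697 + 152*sqrt(10)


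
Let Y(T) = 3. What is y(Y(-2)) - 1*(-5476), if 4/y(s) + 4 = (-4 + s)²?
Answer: 16424/3 ≈ 5474.7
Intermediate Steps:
y(s) = 4/(-4 + (-4 + s)²)
y(Y(-2)) - 1*(-5476) = 4/(-4 + (-4 + 3)²) - 1*(-5476) = 4/(-4 + (-1)²) + 5476 = 4/(-4 + 1) + 5476 = 4/(-3) + 5476 = 4*(-⅓) + 5476 = -4/3 + 5476 = 16424/3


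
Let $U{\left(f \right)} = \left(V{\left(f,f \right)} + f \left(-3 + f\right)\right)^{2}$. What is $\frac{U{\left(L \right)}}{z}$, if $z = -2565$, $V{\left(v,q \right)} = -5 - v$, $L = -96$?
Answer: $- \frac{969095}{27} \approx -35892.0$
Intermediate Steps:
$U{\left(f \right)} = \left(-5 - f + f \left(-3 + f\right)\right)^{2}$ ($U{\left(f \right)} = \left(\left(-5 - f\right) + f \left(-3 + f\right)\right)^{2} = \left(-5 - f + f \left(-3 + f\right)\right)^{2}$)
$\frac{U{\left(L \right)}}{z} = \frac{\left(5 - \left(-96\right)^{2} + 4 \left(-96\right)\right)^{2}}{-2565} = \left(5 - 9216 - 384\right)^{2} \left(- \frac{1}{2565}\right) = \left(-9595\right)^{2} \left(- \frac{1}{2565}\right) = 92064025 \left(- \frac{1}{2565}\right) = - \frac{969095}{27}$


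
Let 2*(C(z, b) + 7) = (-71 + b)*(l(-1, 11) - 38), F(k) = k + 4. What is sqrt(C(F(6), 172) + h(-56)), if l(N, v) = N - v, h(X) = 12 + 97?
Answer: I*sqrt(2423) ≈ 49.224*I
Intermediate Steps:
h(X) = 109
F(k) = 4 + k
C(z, b) = 1768 - 25*b (C(z, b) = -7 + ((-71 + b)*((-1 - 1*11) - 38))/2 = -7 + ((-71 + b)*((-1 - 11) - 38))/2 = -7 + ((-71 + b)*(-12 - 38))/2 = -7 + ((-71 + b)*(-50))/2 = -7 + (3550 - 50*b)/2 = -7 + (1775 - 25*b) = 1768 - 25*b)
sqrt(C(F(6), 172) + h(-56)) = sqrt((1768 - 25*172) + 109) = sqrt((1768 - 4300) + 109) = sqrt(-2532 + 109) = sqrt(-2423) = I*sqrt(2423)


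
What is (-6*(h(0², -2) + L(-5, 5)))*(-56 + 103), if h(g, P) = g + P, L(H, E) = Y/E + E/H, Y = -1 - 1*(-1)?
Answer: 846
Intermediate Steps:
Y = 0 (Y = -1 + 1 = 0)
L(H, E) = E/H (L(H, E) = 0/E + E/H = 0 + E/H = E/H)
h(g, P) = P + g
(-6*(h(0², -2) + L(-5, 5)))*(-56 + 103) = (-6*((-2 + 0²) + 5/(-5)))*(-56 + 103) = -6*((-2 + 0) + 5*(-⅕))*47 = -6*(-2 - 1)*47 = -6*(-3)*47 = 18*47 = 846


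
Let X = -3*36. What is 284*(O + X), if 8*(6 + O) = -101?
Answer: -71923/2 ≈ -35962.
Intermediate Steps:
O = -149/8 (O = -6 + (1/8)*(-101) = -6 - 101/8 = -149/8 ≈ -18.625)
X = -108
284*(O + X) = 284*(-149/8 - 108) = 284*(-1013/8) = -71923/2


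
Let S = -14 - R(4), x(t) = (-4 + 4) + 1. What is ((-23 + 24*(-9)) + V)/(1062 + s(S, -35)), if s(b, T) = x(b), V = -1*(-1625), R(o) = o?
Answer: 1386/1063 ≈ 1.3039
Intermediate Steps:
x(t) = 1 (x(t) = 0 + 1 = 1)
V = 1625
S = -18 (S = -14 - 1*4 = -14 - 4 = -18)
s(b, T) = 1
((-23 + 24*(-9)) + V)/(1062 + s(S, -35)) = ((-23 + 24*(-9)) + 1625)/(1062 + 1) = ((-23 - 216) + 1625)/1063 = (-239 + 1625)*(1/1063) = 1386*(1/1063) = 1386/1063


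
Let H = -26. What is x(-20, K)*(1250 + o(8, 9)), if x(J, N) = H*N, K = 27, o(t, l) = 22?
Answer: -892944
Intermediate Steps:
x(J, N) = -26*N
x(-20, K)*(1250 + o(8, 9)) = (-26*27)*(1250 + 22) = -702*1272 = -892944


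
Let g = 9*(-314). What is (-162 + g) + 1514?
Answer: -1474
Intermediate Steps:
g = -2826
(-162 + g) + 1514 = (-162 - 2826) + 1514 = -2988 + 1514 = -1474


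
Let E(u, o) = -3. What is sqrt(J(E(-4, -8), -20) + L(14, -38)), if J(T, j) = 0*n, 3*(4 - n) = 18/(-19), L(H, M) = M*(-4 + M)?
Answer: 2*sqrt(399) ≈ 39.950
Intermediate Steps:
n = 82/19 (n = 4 - 6/(-19) = 4 - 6*(-1)/19 = 4 - 1/3*(-18/19) = 4 + 6/19 = 82/19 ≈ 4.3158)
J(T, j) = 0 (J(T, j) = 0*(82/19) = 0)
sqrt(J(E(-4, -8), -20) + L(14, -38)) = sqrt(0 - 38*(-4 - 38)) = sqrt(0 - 38*(-42)) = sqrt(0 + 1596) = sqrt(1596) = 2*sqrt(399)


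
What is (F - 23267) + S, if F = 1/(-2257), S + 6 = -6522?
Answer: -67247316/2257 ≈ -29795.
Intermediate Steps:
S = -6528 (S = -6 - 6522 = -6528)
F = -1/2257 ≈ -0.00044307
(F - 23267) + S = (-1/2257 - 23267) - 6528 = -52513620/2257 - 6528 = -67247316/2257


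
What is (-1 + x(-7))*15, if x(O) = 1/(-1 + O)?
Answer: -135/8 ≈ -16.875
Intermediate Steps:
(-1 + x(-7))*15 = (-1 + 1/(-1 - 7))*15 = (-1 + 1/(-8))*15 = (-1 - ⅛)*15 = -9/8*15 = -135/8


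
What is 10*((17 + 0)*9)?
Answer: 1530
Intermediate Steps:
10*((17 + 0)*9) = 10*(17*9) = 10*153 = 1530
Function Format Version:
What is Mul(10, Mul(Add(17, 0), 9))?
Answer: 1530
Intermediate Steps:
Mul(10, Mul(Add(17, 0), 9)) = Mul(10, Mul(17, 9)) = Mul(10, 153) = 1530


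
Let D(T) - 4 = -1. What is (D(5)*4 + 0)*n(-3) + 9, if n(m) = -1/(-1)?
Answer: 21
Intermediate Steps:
D(T) = 3 (D(T) = 4 - 1 = 3)
n(m) = 1 (n(m) = -1*(-1) = 1)
(D(5)*4 + 0)*n(-3) + 9 = (3*4 + 0)*1 + 9 = (12 + 0)*1 + 9 = 12*1 + 9 = 12 + 9 = 21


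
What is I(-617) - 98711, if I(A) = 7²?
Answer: -98662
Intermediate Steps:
I(A) = 49
I(-617) - 98711 = 49 - 98711 = -98662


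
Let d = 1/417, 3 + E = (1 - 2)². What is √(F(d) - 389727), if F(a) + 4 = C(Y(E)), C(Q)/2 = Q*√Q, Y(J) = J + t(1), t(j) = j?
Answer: √(-389731 - 2*I) ≈ 0.002 - 624.28*I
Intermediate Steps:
E = -2 (E = -3 + (1 - 2)² = -3 + (-1)² = -3 + 1 = -2)
Y(J) = 1 + J (Y(J) = J + 1 = 1 + J)
C(Q) = 2*Q^(3/2) (C(Q) = 2*(Q*√Q) = 2*Q^(3/2))
d = 1/417 ≈ 0.0023981
F(a) = -4 - 2*I (F(a) = -4 + 2*(1 - 2)^(3/2) = -4 + 2*(-1)^(3/2) = -4 + 2*(-I) = -4 - 2*I)
√(F(d) - 389727) = √((-4 - 2*I) - 389727) = √(-389731 - 2*I)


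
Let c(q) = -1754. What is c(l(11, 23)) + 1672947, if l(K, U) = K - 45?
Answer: 1671193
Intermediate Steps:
l(K, U) = -45 + K
c(l(11, 23)) + 1672947 = -1754 + 1672947 = 1671193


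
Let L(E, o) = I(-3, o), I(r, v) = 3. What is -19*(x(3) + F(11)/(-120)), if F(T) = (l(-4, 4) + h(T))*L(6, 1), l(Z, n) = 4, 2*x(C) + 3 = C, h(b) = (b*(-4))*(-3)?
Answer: 323/5 ≈ 64.600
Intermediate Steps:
h(b) = 12*b (h(b) = -4*b*(-3) = 12*b)
L(E, o) = 3
x(C) = -3/2 + C/2
F(T) = 12 + 36*T (F(T) = (4 + 12*T)*3 = 12 + 36*T)
-19*(x(3) + F(11)/(-120)) = -19*((-3/2 + (½)*3) + (12 + 36*11)/(-120)) = -19*((-3/2 + 3/2) + (12 + 396)*(-1/120)) = -19*(0 + 408*(-1/120)) = -19*(0 - 17/5) = -19*(-17/5) = 323/5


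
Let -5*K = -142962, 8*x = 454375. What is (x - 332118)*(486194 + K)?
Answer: -1417315707827/10 ≈ -1.4173e+11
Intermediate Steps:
x = 454375/8 (x = (⅛)*454375 = 454375/8 ≈ 56797.)
K = 142962/5 (K = -⅕*(-142962) = 142962/5 ≈ 28592.)
(x - 332118)*(486194 + K) = (454375/8 - 332118)*(486194 + 142962/5) = -2202569/8*2573932/5 = -1417315707827/10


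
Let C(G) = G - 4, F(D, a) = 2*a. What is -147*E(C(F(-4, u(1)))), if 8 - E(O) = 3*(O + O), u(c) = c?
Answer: -2940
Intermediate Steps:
C(G) = -4 + G
E(O) = 8 - 6*O (E(O) = 8 - 3*(O + O) = 8 - 3*2*O = 8 - 6*O)
-147*E(C(F(-4, u(1)))) = -147*(8 - 6*(-4 + 2*1)) = -147*(8 - 6*(-4 + 2)) = -147*(8 - 6*(-2)) = -147*(8 + 12) = -147*20 = -2940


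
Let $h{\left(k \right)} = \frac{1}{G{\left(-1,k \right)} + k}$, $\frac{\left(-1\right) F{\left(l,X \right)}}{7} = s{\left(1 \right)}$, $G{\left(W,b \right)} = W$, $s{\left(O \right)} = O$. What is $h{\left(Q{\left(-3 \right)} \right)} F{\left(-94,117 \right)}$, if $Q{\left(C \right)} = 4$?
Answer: $- \frac{7}{3} \approx -2.3333$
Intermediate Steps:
$F{\left(l,X \right)} = -7$ ($F{\left(l,X \right)} = \left(-7\right) 1 = -7$)
$h{\left(k \right)} = \frac{1}{-1 + k}$
$h{\left(Q{\left(-3 \right)} \right)} F{\left(-94,117 \right)} = \frac{1}{-1 + 4} \left(-7\right) = \frac{1}{3} \left(-7\right) = - \frac{7}{3}$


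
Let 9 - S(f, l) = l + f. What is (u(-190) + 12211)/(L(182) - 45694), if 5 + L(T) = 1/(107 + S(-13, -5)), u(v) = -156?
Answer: -323074/1224733 ≈ -0.26379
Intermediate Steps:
S(f, l) = 9 - f - l (S(f, l) = 9 - (l + f) = 9 - (f + l) = 9 + (-f - l) = 9 - f - l)
L(T) = -669/134 (L(T) = -5 + 1/(107 + (9 - 1*(-13) - 1*(-5))) = -5 + 1/(107 + (9 + 13 + 5)) = -5 + 1/(107 + 27) = -5 + 1/134 = -669/134)
(u(-190) + 12211)/(L(182) - 45694) = (-156 + 12211)/(-669/134 - 45694) = 12055/(-6123665/134) = 12055*(-134/6123665) = -323074/1224733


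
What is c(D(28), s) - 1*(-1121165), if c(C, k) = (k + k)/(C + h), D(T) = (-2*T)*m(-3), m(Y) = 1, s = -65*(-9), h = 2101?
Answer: 458556719/409 ≈ 1.1212e+6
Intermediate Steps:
s = 585
D(T) = -2*T (D(T) = -2*T*1 = -2*T)
c(C, k) = 2*k/(2101 + C) (c(C, k) = (k + k)/(C + 2101) = (2*k)/(2101 + C) = 2*k/(2101 + C))
c(D(28), s) - 1*(-1121165) = 2*585/(2101 - 2*28) - 1*(-1121165) = 2*585/(2101 - 56) + 1121165 = 2*585/2045 + 1121165 = 2*585*(1/2045) + 1121165 = 234/409 + 1121165 = 458556719/409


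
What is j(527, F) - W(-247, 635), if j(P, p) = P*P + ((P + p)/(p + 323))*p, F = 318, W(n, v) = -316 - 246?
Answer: 178653241/641 ≈ 2.7871e+5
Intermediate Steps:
W(n, v) = -562
j(P, p) = P**2 + p*(P + p)/(323 + p) (j(P, p) = P**2 + ((P + p)/(323 + p))*p = P**2 + p*(P + p)/(323 + p))
j(527, F) - W(-247, 635) = (318**2 + 323*527**2 + 527*318 + 318*527**2)/(323 + 318) - 1*(-562) = (101124 + 323*277729 + 167586 + 318*277729)/641 + 562 = (101124 + 89706467 + 167586 + 88317822)/641 + 562 = (1/641)*178292999 + 562 = 178292999/641 + 562 = 178653241/641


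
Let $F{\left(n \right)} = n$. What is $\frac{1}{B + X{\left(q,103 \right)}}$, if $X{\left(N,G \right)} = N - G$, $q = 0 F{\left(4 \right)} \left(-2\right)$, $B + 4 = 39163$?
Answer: $\frac{1}{39056} \approx 2.5604 \cdot 10^{-5}$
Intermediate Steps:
$B = 39159$ ($B = -4 + 39163 = 39159$)
$q = 0$ ($q = 0 \cdot 4 \left(-2\right) = 0 \left(-2\right) = 0$)
$\frac{1}{B + X{\left(q,103 \right)}} = \frac{1}{39159 + \left(0 - 103\right)} = \frac{1}{39159 - 103} = \frac{1}{39056}$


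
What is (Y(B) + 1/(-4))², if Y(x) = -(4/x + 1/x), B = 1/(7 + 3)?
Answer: 40401/16 ≈ 2525.1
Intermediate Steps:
B = ⅒ (B = 1/10 = ⅒ ≈ 0.10000)
Y(x) = -5/x (Y(x) = -(4/x + 1/x) = -5/x)
(Y(B) + 1/(-4))² = (-5/⅒ + 1/(-4))² = (-5*10 - ¼)² = (-50 - ¼)² = (-201/4)² = 40401/16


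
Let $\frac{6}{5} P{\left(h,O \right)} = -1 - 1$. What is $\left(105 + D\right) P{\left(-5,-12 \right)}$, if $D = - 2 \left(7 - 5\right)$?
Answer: $- \frac{505}{3} \approx -168.33$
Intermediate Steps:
$D = -4$ ($D = \left(-2\right) 2 = -4$)
$P{\left(h,O \right)} = - \frac{5}{3}$ ($P{\left(h,O \right)} = \frac{5 \left(-1 - 1\right)}{6} = \frac{5}{6} \left(-2\right) = - \frac{5}{3}$)
$\left(105 + D\right) P{\left(-5,-12 \right)} = \left(105 - 4\right) \left(- \frac{5}{3}\right) = 101 \left(- \frac{5}{3}\right) = - \frac{505}{3}$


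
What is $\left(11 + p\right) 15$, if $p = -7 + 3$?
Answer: $105$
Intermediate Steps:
$p = -4$
$\left(11 + p\right) 15 = \left(11 - 4\right) 15 = 7 \cdot 15 = 105$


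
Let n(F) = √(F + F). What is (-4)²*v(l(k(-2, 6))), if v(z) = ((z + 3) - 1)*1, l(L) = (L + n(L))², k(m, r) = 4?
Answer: 416 + 256*√2 ≈ 778.04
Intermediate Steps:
n(F) = √2*√F (n(F) = √(2*F) = √2*√F)
l(L) = (L + √2*√L)²
v(z) = 2 + z (v(z) = ((3 + z) - 1)*1 = (2 + z)*1 = 2 + z)
(-4)²*v(l(k(-2, 6))) = (-4)²*(2 + (4 + √2*√4)²) = 16*(2 + (4 + √2*2)²) = 16*(2 + (4 + 2*√2)²) = 32 + 16*(4 + 2*√2)²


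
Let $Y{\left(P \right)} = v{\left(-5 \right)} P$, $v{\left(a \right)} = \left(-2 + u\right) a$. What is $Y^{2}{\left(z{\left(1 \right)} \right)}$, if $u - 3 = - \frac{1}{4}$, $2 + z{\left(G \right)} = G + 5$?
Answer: $225$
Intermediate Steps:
$z{\left(G \right)} = 3 + G$ ($z{\left(G \right)} = -2 + \left(G + 5\right) = -2 + \left(5 + G\right) = 3 + G$)
$u = \frac{11}{4}$ ($u = 3 - \frac{1}{4} = \frac{11}{4} \approx 2.75$)
$v{\left(a \right)} = \frac{3 a}{4}$ ($v{\left(a \right)} = \left(-2 + \frac{11}{4}\right) a = \frac{3 a}{4}$)
$Y{\left(P \right)} = - \frac{15 P}{4}$ ($Y{\left(P \right)} = \frac{3}{4} \left(-5\right) P = - \frac{15 P}{4}$)
$Y^{2}{\left(z{\left(1 \right)} \right)} = \left(- \frac{15 \left(3 + 1\right)}{4}\right)^{2} = \left(\left(- \frac{15}{4}\right) 4\right)^{2} = \left(-15\right)^{2} = 225$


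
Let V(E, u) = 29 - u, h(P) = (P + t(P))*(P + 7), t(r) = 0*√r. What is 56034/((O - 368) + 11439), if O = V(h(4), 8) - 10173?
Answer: 56034/919 ≈ 60.973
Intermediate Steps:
t(r) = 0
h(P) = P*(7 + P) (h(P) = (P + 0)*(P + 7) = P*(7 + P))
O = -10152 (O = (29 - 1*8) - 10173 = (29 - 8) - 10173 = 21 - 10173 = -10152)
56034/((O - 368) + 11439) = 56034/((-10152 - 368) + 11439) = 56034/(-10520 + 11439) = 56034/919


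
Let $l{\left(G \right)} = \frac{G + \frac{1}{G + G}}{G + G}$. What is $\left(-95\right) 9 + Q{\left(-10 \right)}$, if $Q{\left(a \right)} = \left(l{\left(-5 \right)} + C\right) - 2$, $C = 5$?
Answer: $- \frac{85149}{100} \approx -851.49$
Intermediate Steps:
$l{\left(G \right)} = \frac{G + \frac{1}{2 G}}{2 G}$
$Q{\left(a \right)} = \frac{351}{100}$ ($Q{\left(a \right)} = \left(\left(\frac{1}{2} + \frac{1}{4 \cdot 25}\right) + 5\right) - 2 = \left(\left(\frac{1}{2} + \frac{1}{4} \cdot \frac{1}{25}\right) + 5\right) - 2 = \left(\left(\frac{1}{2} + \frac{1}{100}\right) + 5\right) - 2 = \left(\frac{51}{100} + 5\right) - 2 = \frac{551}{100} - 2 = \frac{351}{100}$)
$\left(-95\right) 9 + Q{\left(-10 \right)} = \left(-95\right) 9 + \frac{351}{100} = -855 + \frac{351}{100} = - \frac{85149}{100}$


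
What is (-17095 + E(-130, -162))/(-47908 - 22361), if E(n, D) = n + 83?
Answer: 5714/23423 ≈ 0.24395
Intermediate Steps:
E(n, D) = 83 + n
(-17095 + E(-130, -162))/(-47908 - 22361) = (-17095 + (83 - 130))/(-47908 - 22361) = (-17095 - 47)/(-70269) = -17142*(-1/70269) = 5714/23423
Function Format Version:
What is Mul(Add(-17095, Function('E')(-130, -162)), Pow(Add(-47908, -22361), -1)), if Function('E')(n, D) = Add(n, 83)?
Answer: Rational(5714, 23423) ≈ 0.24395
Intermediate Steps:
Function('E')(n, D) = Add(83, n)
Mul(Add(-17095, Function('E')(-130, -162)), Pow(Add(-47908, -22361), -1)) = Mul(Add(-17095, Add(83, -130)), Pow(Add(-47908, -22361), -1)) = Mul(Add(-17095, -47), Pow(-70269, -1)) = Mul(-17142, Rational(-1, 70269)) = Rational(5714, 23423)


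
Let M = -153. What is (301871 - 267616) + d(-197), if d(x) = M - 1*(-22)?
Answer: 34124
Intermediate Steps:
d(x) = -131 (d(x) = -153 - 1*(-22) = -153 + 22 = -131)
(301871 - 267616) + d(-197) = (301871 - 267616) - 131 = 34255 - 131 = 34124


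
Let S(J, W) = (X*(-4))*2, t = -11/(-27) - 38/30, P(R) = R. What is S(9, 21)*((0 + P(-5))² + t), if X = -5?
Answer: 26072/27 ≈ 965.63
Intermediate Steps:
t = -116/135 (t = -11*(-1/27) - 38*1/30 = 11/27 - 19/15 = -116/135 ≈ -0.85926)
S(J, W) = 40 (S(J, W) = -5*(-4)*2 = 20*2 = 40)
S(9, 21)*((0 + P(-5))² + t) = 40*((0 - 5)² - 116/135) = 40*((-5)² - 116/135) = 40*(25 - 116/135) = 40*(3259/135) = 26072/27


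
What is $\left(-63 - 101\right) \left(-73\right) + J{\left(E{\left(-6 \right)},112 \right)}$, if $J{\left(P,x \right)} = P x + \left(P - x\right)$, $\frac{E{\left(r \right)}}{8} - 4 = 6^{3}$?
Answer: $210740$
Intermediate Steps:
$E{\left(r \right)} = 1760$ ($E{\left(r \right)} = 32 + 8 \cdot 6^{3} = 32 + 8 \cdot 216 = 32 + 1728 = 1760$)
$J{\left(P,x \right)} = P - x + P x$
$\left(-63 - 101\right) \left(-73\right) + J{\left(E{\left(-6 \right)},112 \right)} = \left(-63 - 101\right) \left(-73\right) + \left(1760 - 112 + 1760 \cdot 112\right) = \left(-164\right) \left(-73\right) + \left(1760 - 112 + 197120\right) = 11972 + 198768 = 210740$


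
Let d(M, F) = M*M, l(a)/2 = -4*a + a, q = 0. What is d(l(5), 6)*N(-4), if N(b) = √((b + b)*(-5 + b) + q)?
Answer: 5400*√2 ≈ 7636.8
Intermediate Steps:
N(b) = √2*√(b*(-5 + b)) (N(b) = √((b + b)*(-5 + b) + 0) = √((2*b)*(-5 + b) + 0) = √(2*b*(-5 + b) + 0) = √(2*b*(-5 + b)) = √2*√(b*(-5 + b)))
l(a) = -6*a (l(a) = 2*(-4*a + a) = 2*(-3*a) = -6*a)
d(M, F) = M²
d(l(5), 6)*N(-4) = (-6*5)²*(√2*√(-4*(-5 - 4))) = (-30)²*(√2*√(-4*(-9))) = 900*(√2*√36) = 900*(√2*6) = 900*(6*√2) = 5400*√2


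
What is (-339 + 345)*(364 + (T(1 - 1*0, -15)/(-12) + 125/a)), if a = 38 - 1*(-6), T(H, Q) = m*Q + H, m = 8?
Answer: 24866/11 ≈ 2260.5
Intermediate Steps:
T(H, Q) = H + 8*Q (T(H, Q) = 8*Q + H = H + 8*Q)
a = 44 (a = 38 + 6 = 44)
(-339 + 345)*(364 + (T(1 - 1*0, -15)/(-12) + 125/a)) = (-339 + 345)*(364 + (((1 - 1*0) + 8*(-15))/(-12) + 125/44)) = 6*(364 + (((1 + 0) - 120)*(-1/12) + 125*(1/44))) = 6*(364 + ((1 - 120)*(-1/12) + 125/44)) = 6*(364 + (-119*(-1/12) + 125/44)) = 6*(364 + (119/12 + 125/44)) = 6*(364 + 421/33) = 6*(12433/33) = 24866/11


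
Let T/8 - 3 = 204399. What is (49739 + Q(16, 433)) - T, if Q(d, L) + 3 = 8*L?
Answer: -1582016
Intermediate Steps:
Q(d, L) = -3 + 8*L
T = 1635216 (T = 24 + 8*204399 = 24 + 1635192 = 1635216)
(49739 + Q(16, 433)) - T = (49739 + (-3 + 8*433)) - 1*1635216 = (49739 + (-3 + 3464)) - 1635216 = (49739 + 3461) - 1635216 = 53200 - 1635216 = -1582016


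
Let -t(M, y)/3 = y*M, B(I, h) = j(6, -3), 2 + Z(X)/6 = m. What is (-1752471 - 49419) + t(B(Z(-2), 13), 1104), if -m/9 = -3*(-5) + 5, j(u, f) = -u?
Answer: -1782018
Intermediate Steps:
m = -180 (m = -9*(-3*(-5) + 5) = -9*(15 + 5) = -9*20 = -180)
Z(X) = -1092 (Z(X) = -12 + 6*(-180) = -12 - 1080 = -1092)
B(I, h) = -6 (B(I, h) = -1*6 = -6)
t(M, y) = -3*M*y (t(M, y) = -3*y*M = -3*M*y)
(-1752471 - 49419) + t(B(Z(-2), 13), 1104) = (-1752471 - 49419) - 3*(-6)*1104 = -1801890 + 19872 = -1782018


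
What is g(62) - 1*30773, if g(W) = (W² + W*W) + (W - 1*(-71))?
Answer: -22952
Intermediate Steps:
g(W) = 71 + W + 2*W² (g(W) = (W² + W²) + (W + 71) = 2*W² + (71 + W) = 71 + W + 2*W²)
g(62) - 1*30773 = (71 + 62 + 2*62²) - 1*30773 = (71 + 62 + 2*3844) - 30773 = (71 + 62 + 7688) - 30773 = 7821 - 30773 = -22952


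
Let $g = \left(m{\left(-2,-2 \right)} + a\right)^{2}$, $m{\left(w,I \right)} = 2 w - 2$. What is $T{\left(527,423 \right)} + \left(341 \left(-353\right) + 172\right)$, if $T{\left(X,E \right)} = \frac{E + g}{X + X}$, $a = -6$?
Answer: $- \frac{126691287}{1054} \approx -1.202 \cdot 10^{5}$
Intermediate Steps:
$m{\left(w,I \right)} = -2 + 2 w$
$g = 144$ ($g = \left(\left(-2 + 2 \left(-2\right)\right) - 6\right)^{2} = \left(\left(-2 - 4\right) - 6\right)^{2} = \left(-6 - 6\right)^{2} = \left(-12\right)^{2} = 144$)
$T{\left(X,E \right)} = \frac{144 + E}{2 X}$ ($T{\left(X,E \right)} = \frac{E + 144}{X + X} = \frac{144 + E}{2 X}$)
$T{\left(527,423 \right)} + \left(341 \left(-353\right) + 172\right) = \frac{144 + 423}{2 \cdot 527} + \left(341 \left(-353\right) + 172\right) = \frac{1}{2} \cdot \frac{1}{527} \cdot 567 + \left(-120373 + 172\right) = \frac{567}{1054} - 120201 = - \frac{126691287}{1054}$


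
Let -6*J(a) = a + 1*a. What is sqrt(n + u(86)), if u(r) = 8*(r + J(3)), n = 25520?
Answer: 10*sqrt(262) ≈ 161.86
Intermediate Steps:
J(a) = -a/3 (J(a) = -(a + 1*a)/6 = -(a + a)/6 = -a/3)
u(r) = -8 + 8*r (u(r) = 8*(r - 1/3*3) = 8*(r - 1) = 8*(-1 + r) = -8 + 8*r)
sqrt(n + u(86)) = sqrt(25520 + (-8 + 8*86)) = sqrt(25520 + (-8 + 688)) = sqrt(25520 + 680) = sqrt(26200) = 10*sqrt(262)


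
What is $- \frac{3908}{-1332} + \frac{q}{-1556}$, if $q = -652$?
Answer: $\frac{434332}{129537} \approx 3.353$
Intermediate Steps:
$- \frac{3908}{-1332} + \frac{q}{-1556} = - \frac{3908}{-1332} - \frac{652}{-1556} = \left(-3908\right) \left(- \frac{1}{1332}\right) - - \frac{163}{389} = \frac{977}{333} + \frac{163}{389} = \frac{434332}{129537}$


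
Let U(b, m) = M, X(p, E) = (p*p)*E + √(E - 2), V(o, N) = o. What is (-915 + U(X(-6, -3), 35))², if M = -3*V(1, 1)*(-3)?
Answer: 820836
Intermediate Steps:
X(p, E) = √(-2 + E) + E*p² (X(p, E) = p²*E + √(-2 + E) = E*p² + √(-2 + E) = √(-2 + E) + E*p²)
M = 9 (M = -3*1*(-3) = -3*(-3) = 9)
U(b, m) = 9
(-915 + U(X(-6, -3), 35))² = (-915 + 9)² = (-906)² = 820836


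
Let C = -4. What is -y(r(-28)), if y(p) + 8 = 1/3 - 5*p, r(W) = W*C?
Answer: 1703/3 ≈ 567.67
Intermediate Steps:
r(W) = -4*W (r(W) = W*(-4) = -4*W)
y(p) = -23/3 - 5*p (y(p) = -8 + (1/3 - 5*p) = -8 + (⅓ - 5*p) = -23/3 - 5*p)
-y(r(-28)) = -(-23/3 - (-20)*(-28)) = -(-23/3 - 5*112) = -(-23/3 - 560) = -1*(-1703/3) = 1703/3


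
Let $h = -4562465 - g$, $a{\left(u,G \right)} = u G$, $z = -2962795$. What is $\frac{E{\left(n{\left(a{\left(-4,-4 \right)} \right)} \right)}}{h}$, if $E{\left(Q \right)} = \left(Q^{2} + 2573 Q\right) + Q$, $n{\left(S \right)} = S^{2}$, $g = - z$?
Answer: $- \frac{36224}{376263} \approx -0.096273$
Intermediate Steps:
$g = 2962795$ ($g = \left(-1\right) \left(-2962795\right) = 2962795$)
$a{\left(u,G \right)} = G u$
$E{\left(Q \right)} = Q^{2} + 2574 Q$
$h = -7525260$ ($h = -4562465 - 2962795 = -7525260$)
$\frac{E{\left(n{\left(a{\left(-4,-4 \right)} \right)} \right)}}{h} = \frac{\left(\left(-4\right) \left(-4\right)\right)^{2} \left(2574 + \left(\left(-4\right) \left(-4\right)\right)^{2}\right)}{-7525260} = 16^{2} \left(2574 + 16^{2}\right) \left(- \frac{1}{7525260}\right) = 256 \left(2574 + 256\right) \left(- \frac{1}{7525260}\right) = 256 \cdot 2830 \left(- \frac{1}{7525260}\right) = 724480 \left(- \frac{1}{7525260}\right) = - \frac{36224}{376263}$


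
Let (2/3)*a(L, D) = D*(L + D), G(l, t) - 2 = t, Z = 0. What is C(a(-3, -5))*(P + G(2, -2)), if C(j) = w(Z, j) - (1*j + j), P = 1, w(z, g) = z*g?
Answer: -120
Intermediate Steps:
G(l, t) = 2 + t
w(z, g) = g*z
a(L, D) = 3*D*(D + L)/2 (a(L, D) = 3*(D*(L + D))/2 = 3*(D*(D + L))/2 = 3*D*(D + L)/2)
C(j) = -2*j (C(j) = j*0 - (1*j + j) = 0 - (j + j) = 0 - 2*j = -2*j)
C(a(-3, -5))*(P + G(2, -2)) = (-3*(-5)*(-5 - 3))*(1 + (2 - 2)) = (-3*(-5)*(-8))*(1 + 0) = -2*60*1 = -120*1 = -120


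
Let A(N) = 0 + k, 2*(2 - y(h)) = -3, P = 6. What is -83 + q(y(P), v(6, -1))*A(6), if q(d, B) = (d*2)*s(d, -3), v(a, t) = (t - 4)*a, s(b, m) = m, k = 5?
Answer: -188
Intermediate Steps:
y(h) = 7/2 (y(h) = 2 - ½*(-3) = 2 + 3/2 = 7/2)
v(a, t) = a*(-4 + t) (v(a, t) = (-4 + t)*a = a*(-4 + t))
q(d, B) = -6*d (q(d, B) = (d*2)*(-3) = (2*d)*(-3) = -6*d)
A(N) = 5 (A(N) = 0 + 5 = 5)
-83 + q(y(P), v(6, -1))*A(6) = -83 - 6*7/2*5 = -83 - 21*5 = -83 - 105 = -188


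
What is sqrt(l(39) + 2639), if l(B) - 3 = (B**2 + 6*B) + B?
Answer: 2*sqrt(1109) ≈ 66.603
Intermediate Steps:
l(B) = 3 + B**2 + 7*B (l(B) = 3 + ((B**2 + 6*B) + B) = 3 + (B**2 + 7*B) = 3 + B**2 + 7*B)
sqrt(l(39) + 2639) = sqrt((3 + 39**2 + 7*39) + 2639) = sqrt((3 + 1521 + 273) + 2639) = sqrt(1797 + 2639) = sqrt(4436) = 2*sqrt(1109)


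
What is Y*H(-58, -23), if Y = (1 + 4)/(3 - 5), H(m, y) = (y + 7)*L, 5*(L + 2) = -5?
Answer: -120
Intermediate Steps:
L = -3 (L = -2 + (1/5)*(-5) = -2 - 1 = -3)
H(m, y) = -21 - 3*y (H(m, y) = (y + 7)*(-3) = (7 + y)*(-3) = -21 - 3*y)
Y = -5/2 (Y = 5/(-2) = 5*(-1/2) = -5/2 ≈ -2.5000)
Y*H(-58, -23) = -5*(-21 - 3*(-23))/2 = -5*(-21 + 69)/2 = -5/2*48 = -120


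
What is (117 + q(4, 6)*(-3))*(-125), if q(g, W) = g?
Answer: -13125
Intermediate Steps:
(117 + q(4, 6)*(-3))*(-125) = (117 + 4*(-3))*(-125) = (117 - 12)*(-125) = 105*(-125) = -13125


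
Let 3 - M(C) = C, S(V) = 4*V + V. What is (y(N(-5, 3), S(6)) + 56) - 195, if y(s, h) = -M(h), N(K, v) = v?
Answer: -112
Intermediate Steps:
S(V) = 5*V
M(C) = 3 - C
y(s, h) = -3 + h (y(s, h) = -(3 - h) = -3 + h)
(y(N(-5, 3), S(6)) + 56) - 195 = ((-3 + 5*6) + 56) - 195 = ((-3 + 30) + 56) - 195 = (27 + 56) - 195 = 83 - 195 = -112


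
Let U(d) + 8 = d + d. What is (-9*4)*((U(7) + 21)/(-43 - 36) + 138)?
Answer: -391500/79 ≈ -4955.7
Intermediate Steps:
U(d) = -8 + 2*d (U(d) = -8 + (d + d) = -8 + 2*d)
(-9*4)*((U(7) + 21)/(-43 - 36) + 138) = (-9*4)*(((-8 + 2*7) + 21)/(-43 - 36) + 138) = -36*(((-8 + 14) + 21)/(-79) + 138) = -36*((6 + 21)*(-1/79) + 138) = -36*(27*(-1/79) + 138) = -36*(-27/79 + 138) = -36*10875/79 = -391500/79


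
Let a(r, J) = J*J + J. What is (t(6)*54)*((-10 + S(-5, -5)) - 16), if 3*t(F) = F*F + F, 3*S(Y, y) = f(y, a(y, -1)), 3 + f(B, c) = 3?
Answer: -19656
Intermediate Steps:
a(r, J) = J + J² (a(r, J) = J² + J = J + J²)
f(B, c) = 0 (f(B, c) = -3 + 3 = 0)
S(Y, y) = 0 (S(Y, y) = (⅓)*0 = 0)
t(F) = F/3 + F²/3 (t(F) = (F*F + F)/3 = (F² + F)/3 = (F + F²)/3 = F/3 + F²/3)
(t(6)*54)*((-10 + S(-5, -5)) - 16) = (((⅓)*6*(1 + 6))*54)*((-10 + 0) - 16) = (((⅓)*6*7)*54)*(-10 - 16) = (14*54)*(-26) = 756*(-26) = -19656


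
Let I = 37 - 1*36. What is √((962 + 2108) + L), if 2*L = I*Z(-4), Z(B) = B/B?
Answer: √12282/2 ≈ 55.412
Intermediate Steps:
I = 1 (I = 37 - 36 = 1)
Z(B) = 1
L = ½ (L = (1*1)/2 = (½)*1 = ½ ≈ 0.50000)
√((962 + 2108) + L) = √((962 + 2108) + ½) = √(3070 + ½) = √(6141/2) = √12282/2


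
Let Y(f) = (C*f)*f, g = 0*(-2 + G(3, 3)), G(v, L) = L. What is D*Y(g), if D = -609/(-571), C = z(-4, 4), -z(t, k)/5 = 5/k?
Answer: 0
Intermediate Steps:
g = 0 (g = 0*(-2 + 3) = 0*1 = 0)
z(t, k) = -25/k
C = -25/4 ≈ -6.2500
Y(f) = -25*f²/4 (Y(f) = (-25*f/4)*f = -25*f²/4)
D = 609/571 (D = -609*(-1/571) = 609/571 ≈ 1.0665)
D*Y(g) = 609*(-25/4*0²)/571 = 609*(-25/4*0)/571 = (609/571)*0 = 0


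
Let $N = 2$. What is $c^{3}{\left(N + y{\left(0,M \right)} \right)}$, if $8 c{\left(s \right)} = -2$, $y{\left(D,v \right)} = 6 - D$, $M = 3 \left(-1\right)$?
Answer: $- \frac{1}{64} \approx -0.015625$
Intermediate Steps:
$M = -3$
$c{\left(s \right)} = - \frac{1}{4}$ ($c{\left(s \right)} = \frac{1}{8} \left(-2\right) = - \frac{1}{4}$)
$c^{3}{\left(N + y{\left(0,M \right)} \right)} = \left(- \frac{1}{4}\right)^{3} = - \frac{1}{64}$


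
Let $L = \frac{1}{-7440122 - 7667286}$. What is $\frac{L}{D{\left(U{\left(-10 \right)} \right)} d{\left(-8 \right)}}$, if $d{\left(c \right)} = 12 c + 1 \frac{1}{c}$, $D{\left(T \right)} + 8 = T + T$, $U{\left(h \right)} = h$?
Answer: $- \frac{1}{40661588632} \approx -2.4593 \cdot 10^{-11}$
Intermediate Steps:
$D{\left(T \right)} = -8 + 2 T$ ($D{\left(T \right)} = -8 + \left(T + T\right) = -8 + 2 T$)
$L = - \frac{1}{15107408}$ ($L = \frac{1}{-15107408} = - \frac{1}{15107408} \approx -6.6193 \cdot 10^{-8}$)
$d{\left(c \right)} = \frac{1}{c} + 12 c$ ($d{\left(c \right)} = 12 c + \frac{1}{c} = \frac{1}{c} + 12 c$)
$\frac{L}{D{\left(U{\left(-10 \right)} \right)} d{\left(-8 \right)}} = - \frac{1}{15107408 \left(-8 + 2 \left(-10\right)\right) \left(\frac{1}{-8} + 12 \left(-8\right)\right)} = - \frac{1}{15107408 \left(-8 - 20\right) \left(- \frac{1}{8} - 96\right)} = - \frac{1}{15107408 \left(\left(-28\right) \left(- \frac{769}{8}\right)\right)} = - \frac{1}{15107408 \cdot \frac{5383}{2}} = \left(- \frac{1}{15107408}\right) \frac{2}{5383} = - \frac{1}{40661588632}$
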